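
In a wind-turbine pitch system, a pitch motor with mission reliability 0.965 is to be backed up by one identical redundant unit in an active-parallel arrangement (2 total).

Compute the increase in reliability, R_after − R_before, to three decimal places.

0.034

R_before = 0.965
R_after = 1 − (1 − 0.965)^2 = 0.999
ΔR = 0.999 − 0.965 = 0.034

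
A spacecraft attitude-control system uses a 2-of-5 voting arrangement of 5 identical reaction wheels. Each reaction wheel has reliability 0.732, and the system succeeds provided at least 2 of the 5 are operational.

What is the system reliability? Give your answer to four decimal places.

0.9797

R = Σ_{i=2}^{5} C(5,i) p^i (1−p)^{5−i} with p = 0.732
C(5,2)·0.732^2·0.268^3 = 0.103140
C(5,3)·0.732^3·0.268^2 = 0.281710
C(5,4)·0.732^4·0.268^1 = 0.384724
C(5,5)·0.732^5·0.268^0 = 0.210163
Sum = 0.9797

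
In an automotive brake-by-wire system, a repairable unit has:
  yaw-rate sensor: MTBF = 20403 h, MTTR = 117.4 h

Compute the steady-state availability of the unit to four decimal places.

A(yaw-rate sensor) = MTBF/(MTBF+MTTR) = 20403/(20403+117.4) = 0.9943

0.9943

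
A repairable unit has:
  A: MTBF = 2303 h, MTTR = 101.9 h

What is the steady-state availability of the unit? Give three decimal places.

A(A) = MTBF/(MTBF+MTTR) = 2303/(2303+101.9) = 0.958

0.958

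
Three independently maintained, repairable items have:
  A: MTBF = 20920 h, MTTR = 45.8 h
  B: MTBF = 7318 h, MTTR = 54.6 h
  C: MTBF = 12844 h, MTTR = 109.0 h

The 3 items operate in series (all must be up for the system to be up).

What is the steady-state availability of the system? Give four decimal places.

A(A) = MTBF/(MTBF+MTTR) = 20920/(20920+45.8) = 0.997815
A(B) = MTBF/(MTBF+MTTR) = 7318/(7318+54.6) = 0.992594
A(C) = MTBF/(MTBF+MTTR) = 12844/(12844+109.0) = 0.991585
Series availability: 0.997815 × 0.992594 × 0.991585 = 0.9821

0.9821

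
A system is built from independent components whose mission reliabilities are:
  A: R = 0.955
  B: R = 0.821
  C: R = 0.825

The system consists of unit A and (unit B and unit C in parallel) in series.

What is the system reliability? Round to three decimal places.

0.925

Parallel (B and C): 1 − (1 − 0.82100)(1 − 0.82500) = 0.96868
Series (A and [0.96868]): 0.95500 × 0.96868 = 0.925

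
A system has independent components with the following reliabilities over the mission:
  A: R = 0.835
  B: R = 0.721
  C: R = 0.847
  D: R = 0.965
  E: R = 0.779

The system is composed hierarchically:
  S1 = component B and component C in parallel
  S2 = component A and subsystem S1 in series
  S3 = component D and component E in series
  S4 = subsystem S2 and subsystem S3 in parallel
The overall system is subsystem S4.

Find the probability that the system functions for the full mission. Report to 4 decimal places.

Parallel (B and C): 1 − (1 − 0.721000)(1 − 0.847000) = 0.957313
Series (A and [0.957313]): 0.835000 × 0.957313 = 0.799356
Series (D and E): 0.965000 × 0.779000 = 0.751735
Parallel ([0.799356] and [0.751735]): 1 − (1 − 0.799356)(1 − 0.751735) = 0.9502

0.9502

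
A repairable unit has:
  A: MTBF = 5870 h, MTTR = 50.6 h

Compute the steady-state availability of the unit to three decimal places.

0.991

A(A) = MTBF/(MTBF+MTTR) = 5870/(5870+50.6) = 0.991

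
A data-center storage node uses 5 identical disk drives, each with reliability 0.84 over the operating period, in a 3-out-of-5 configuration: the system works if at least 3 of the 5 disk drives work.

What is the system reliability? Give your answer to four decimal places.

0.9682

R = Σ_{i=3}^{5} C(5,i) p^i (1−p)^{5−i} with p = 0.84
C(5,3)·0.84^3·0.16^2 = 0.151732
C(5,4)·0.84^4·0.16^1 = 0.398297
C(5,5)·0.84^5·0.16^0 = 0.418212
Sum = 0.9682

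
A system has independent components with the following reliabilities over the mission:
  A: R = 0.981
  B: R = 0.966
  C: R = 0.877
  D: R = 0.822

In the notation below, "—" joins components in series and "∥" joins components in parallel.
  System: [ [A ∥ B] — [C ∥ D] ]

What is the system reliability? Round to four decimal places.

Parallel (A and B): 1 − (1 − 0.981000)(1 − 0.966000) = 0.999354
Parallel (C and D): 1 − (1 − 0.877000)(1 − 0.822000) = 0.978106
Series ([0.999354] and [0.978106]): 0.999354 × 0.978106 = 0.9775

0.9775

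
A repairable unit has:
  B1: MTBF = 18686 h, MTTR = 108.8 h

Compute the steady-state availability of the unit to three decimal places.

A(B1) = MTBF/(MTBF+MTTR) = 18686/(18686+108.8) = 0.994

0.994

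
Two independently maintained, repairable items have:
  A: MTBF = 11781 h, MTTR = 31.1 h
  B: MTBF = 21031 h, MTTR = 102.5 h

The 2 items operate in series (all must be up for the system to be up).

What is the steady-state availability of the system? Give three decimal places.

A(A) = MTBF/(MTBF+MTTR) = 11781/(11781+31.1) = 0.997367
A(B) = MTBF/(MTBF+MTTR) = 21031/(21031+102.5) = 0.995150
Series availability: 0.997367 × 0.995150 = 0.993

0.993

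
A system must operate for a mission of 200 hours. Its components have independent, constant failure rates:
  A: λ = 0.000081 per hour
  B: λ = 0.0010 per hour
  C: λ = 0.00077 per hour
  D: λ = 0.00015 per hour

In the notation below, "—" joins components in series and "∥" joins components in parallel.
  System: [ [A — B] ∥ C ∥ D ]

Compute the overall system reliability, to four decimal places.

0.9992

R(A) = exp(−0.000081 × 200) = 0.983931
R(B) = exp(−0.0010 × 200) = 0.818731
R(C) = exp(−0.00077 × 200) = 0.857272
R(D) = exp(−0.00015 × 200) = 0.970446
Series (A and B): 0.983931 × 0.818731 = 0.805575
Parallel ([0.805575], C, and D): 1 − (1 − 0.805575)(1 − 0.857272)(1 − 0.970446) = 0.9992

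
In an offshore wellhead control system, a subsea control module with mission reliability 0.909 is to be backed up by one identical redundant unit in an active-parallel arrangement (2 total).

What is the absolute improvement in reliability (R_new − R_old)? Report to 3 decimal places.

0.083

R_before = 0.909
R_after = 1 − (1 − 0.909)^2 = 0.992
ΔR = 0.992 − 0.909 = 0.083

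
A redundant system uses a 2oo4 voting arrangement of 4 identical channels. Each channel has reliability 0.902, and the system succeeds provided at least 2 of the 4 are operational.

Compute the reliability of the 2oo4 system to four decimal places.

R = Σ_{i=2}^{4} C(4,i) p^i (1−p)^{4−i} with p = 0.902
C(4,2)·0.902^2·0.098^2 = 0.046883
C(4,3)·0.902^3·0.098^1 = 0.287677
C(4,4)·0.902^4·0.098^0 = 0.661951
Sum = 0.9965

0.9965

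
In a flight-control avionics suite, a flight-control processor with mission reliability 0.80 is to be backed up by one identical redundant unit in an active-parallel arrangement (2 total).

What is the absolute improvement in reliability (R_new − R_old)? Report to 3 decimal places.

0.160

R_before = 0.80
R_after = 1 − (1 − 0.80)^2 = 0.960
ΔR = 0.960 − 0.80 = 0.160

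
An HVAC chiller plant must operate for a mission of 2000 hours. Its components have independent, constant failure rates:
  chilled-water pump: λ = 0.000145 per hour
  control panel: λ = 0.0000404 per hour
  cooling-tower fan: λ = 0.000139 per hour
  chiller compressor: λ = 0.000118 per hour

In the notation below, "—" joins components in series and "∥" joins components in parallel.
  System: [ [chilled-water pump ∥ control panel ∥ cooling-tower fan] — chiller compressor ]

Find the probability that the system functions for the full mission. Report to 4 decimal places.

R(chilled-water pump) = exp(−0.000145 × 2000) = 0.748264
R(control panel) = exp(−0.0000404 × 2000) = 0.922378
R(cooling-tower fan) = exp(−0.000139 × 2000) = 0.757297
R(chiller compressor) = exp(−0.000118 × 2000) = 0.789781
Parallel (chilled-water pump, control panel, and cooling-tower fan): 1 − (1 − 0.748264)(1 − 0.922378)(1 − 0.757297) = 0.995258
Series ([0.995258] and chiller compressor): 0.995258 × 0.789781 = 0.7860

0.7860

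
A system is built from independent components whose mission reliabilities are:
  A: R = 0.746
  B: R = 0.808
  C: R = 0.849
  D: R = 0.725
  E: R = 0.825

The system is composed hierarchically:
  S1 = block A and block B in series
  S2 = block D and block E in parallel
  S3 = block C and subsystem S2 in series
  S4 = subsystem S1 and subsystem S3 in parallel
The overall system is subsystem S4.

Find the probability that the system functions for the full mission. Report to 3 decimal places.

0.924

Series (A and B): 0.74600 × 0.80800 = 0.60277
Parallel (D and E): 1 − (1 − 0.72500)(1 − 0.82500) = 0.95188
Series (C and [0.95188]): 0.84900 × 0.95188 = 0.80815
Parallel ([0.60277] and [0.80815]): 1 − (1 − 0.60277)(1 − 0.80815) = 0.924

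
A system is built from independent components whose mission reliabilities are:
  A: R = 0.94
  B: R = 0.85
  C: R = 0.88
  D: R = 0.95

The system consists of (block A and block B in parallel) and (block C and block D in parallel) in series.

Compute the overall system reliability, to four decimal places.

0.9851

Parallel (A and B): 1 − (1 − 0.940000)(1 − 0.850000) = 0.991000
Parallel (C and D): 1 − (1 − 0.880000)(1 − 0.950000) = 0.994000
Series ([0.991000] and [0.994000]): 0.991000 × 0.994000 = 0.9851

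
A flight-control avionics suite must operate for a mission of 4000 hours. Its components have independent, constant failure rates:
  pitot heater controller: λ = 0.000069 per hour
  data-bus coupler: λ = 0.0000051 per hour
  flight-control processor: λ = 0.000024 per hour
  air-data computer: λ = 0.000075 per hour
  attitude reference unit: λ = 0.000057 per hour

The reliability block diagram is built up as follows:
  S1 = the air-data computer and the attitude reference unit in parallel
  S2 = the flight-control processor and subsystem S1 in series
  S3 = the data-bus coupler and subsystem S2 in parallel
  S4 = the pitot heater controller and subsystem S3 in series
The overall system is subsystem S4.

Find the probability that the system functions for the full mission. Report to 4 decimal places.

0.7567

R(pitot heater controller) = exp(−0.000069 × 4000) = 0.758813
R(data-bus coupler) = exp(−0.0000051 × 4000) = 0.979807
R(flight-control processor) = exp(−0.000024 × 4000) = 0.908464
R(air-data computer) = exp(−0.000075 × 4000) = 0.740818
R(attitude reference unit) = exp(−0.000057 × 4000) = 0.796124
Parallel (air-data computer and attitude reference unit): 1 − (1 − 0.740818)(1 − 0.796124) = 0.947159
Series (flight-control processor and [0.947159]): 0.908464 × 0.947159 = 0.860460
Parallel (data-bus coupler and [0.860460]): 1 − (1 − 0.979807)(1 − 0.860460) = 0.997182
Series (pitot heater controller and [0.997182]): 0.758813 × 0.997182 = 0.7567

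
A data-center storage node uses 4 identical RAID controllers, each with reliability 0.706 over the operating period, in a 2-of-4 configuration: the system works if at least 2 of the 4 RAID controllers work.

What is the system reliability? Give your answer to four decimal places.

R = Σ_{i=2}^{4} C(4,i) p^i (1−p)^{4−i} with p = 0.706
C(4,2)·0.706^2·0.294^2 = 0.258497
C(4,3)·0.706^3·0.294^1 = 0.413829
C(4,4)·0.706^4·0.294^0 = 0.248438
Sum = 0.9208

0.9208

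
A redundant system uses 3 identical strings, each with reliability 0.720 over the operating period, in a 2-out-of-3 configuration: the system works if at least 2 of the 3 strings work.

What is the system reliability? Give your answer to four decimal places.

0.8087

R = Σ_{i=2}^{3} C(3,i) p^i (1−p)^{3−i} with p = 0.720
C(3,2)·0.720^2·0.280^1 = 0.435456
C(3,3)·0.720^3·0.280^0 = 0.373248
Sum = 0.8087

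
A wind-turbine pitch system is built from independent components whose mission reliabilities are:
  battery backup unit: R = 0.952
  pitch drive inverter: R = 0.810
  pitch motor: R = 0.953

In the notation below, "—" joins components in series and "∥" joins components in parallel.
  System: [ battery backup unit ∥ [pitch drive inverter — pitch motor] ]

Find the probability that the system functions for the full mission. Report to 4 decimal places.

Series (pitch drive inverter and pitch motor): 0.810000 × 0.953000 = 0.771930
Parallel (battery backup unit and [0.771930]): 1 − (1 − 0.952000)(1 − 0.771930) = 0.9891

0.9891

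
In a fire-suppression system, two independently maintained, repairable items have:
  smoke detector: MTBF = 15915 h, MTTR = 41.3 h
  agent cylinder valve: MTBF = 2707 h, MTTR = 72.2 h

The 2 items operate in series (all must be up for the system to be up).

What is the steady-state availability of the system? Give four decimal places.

A(smoke detector) = MTBF/(MTBF+MTTR) = 15915/(15915+41.3) = 0.997412
A(agent cylinder valve) = MTBF/(MTBF+MTTR) = 2707/(2707+72.2) = 0.974021
Series availability: 0.997412 × 0.974021 = 0.9715

0.9715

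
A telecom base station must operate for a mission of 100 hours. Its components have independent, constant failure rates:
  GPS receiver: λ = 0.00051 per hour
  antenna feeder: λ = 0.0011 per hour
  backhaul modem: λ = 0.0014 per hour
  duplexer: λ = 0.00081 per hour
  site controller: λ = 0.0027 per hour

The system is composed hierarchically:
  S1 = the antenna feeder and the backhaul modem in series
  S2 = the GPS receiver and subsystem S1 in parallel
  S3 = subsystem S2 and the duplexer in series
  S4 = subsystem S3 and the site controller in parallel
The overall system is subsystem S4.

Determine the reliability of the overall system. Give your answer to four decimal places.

R(GPS receiver) = exp(−0.00051 × 100) = 0.950279
R(antenna feeder) = exp(−0.0011 × 100) = 0.895834
R(backhaul modem) = exp(−0.0014 × 100) = 0.869358
R(duplexer) = exp(−0.00081 × 100) = 0.922194
R(site controller) = exp(−0.0027 × 100) = 0.763379
Series (antenna feeder and backhaul modem): 0.895834 × 0.869358 = 0.778800
Parallel (GPS receiver and [0.778800]): 1 − (1 − 0.950279)(1 − 0.778800) = 0.989002
Series ([0.989002] and duplexer): 0.989002 × 0.922194 = 0.912052
Parallel ([0.912052] and site controller): 1 − (1 − 0.912052)(1 − 0.763379) = 0.9792

0.9792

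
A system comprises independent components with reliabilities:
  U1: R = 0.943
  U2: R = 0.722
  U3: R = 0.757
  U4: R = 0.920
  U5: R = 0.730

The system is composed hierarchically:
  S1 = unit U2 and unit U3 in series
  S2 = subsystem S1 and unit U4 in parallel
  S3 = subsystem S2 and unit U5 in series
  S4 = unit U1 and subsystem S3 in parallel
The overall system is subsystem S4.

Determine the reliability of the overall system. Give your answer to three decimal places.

0.983

Series (U2 and U3): 0.72200 × 0.75700 = 0.54655
Parallel ([0.54655] and U4): 1 − (1 − 0.54655)(1 − 0.92000) = 0.96372
Series ([0.96372] and U5): 0.96372 × 0.73000 = 0.70352
Parallel (U1 and [0.70352]): 1 − (1 − 0.94300)(1 − 0.70352) = 0.983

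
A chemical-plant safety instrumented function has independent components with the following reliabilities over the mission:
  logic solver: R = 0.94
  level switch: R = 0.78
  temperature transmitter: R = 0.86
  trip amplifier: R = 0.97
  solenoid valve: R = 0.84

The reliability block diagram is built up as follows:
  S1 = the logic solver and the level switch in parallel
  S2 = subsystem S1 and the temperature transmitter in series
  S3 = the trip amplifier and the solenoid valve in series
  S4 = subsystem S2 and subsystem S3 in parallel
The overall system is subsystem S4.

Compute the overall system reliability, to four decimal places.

0.9720

Parallel (logic solver and level switch): 1 − (1 − 0.940000)(1 − 0.780000) = 0.986800
Series ([0.986800] and temperature transmitter): 0.986800 × 0.860000 = 0.848648
Series (trip amplifier and solenoid valve): 0.970000 × 0.840000 = 0.814800
Parallel ([0.848648] and [0.814800]): 1 − (1 − 0.848648)(1 − 0.814800) = 0.9720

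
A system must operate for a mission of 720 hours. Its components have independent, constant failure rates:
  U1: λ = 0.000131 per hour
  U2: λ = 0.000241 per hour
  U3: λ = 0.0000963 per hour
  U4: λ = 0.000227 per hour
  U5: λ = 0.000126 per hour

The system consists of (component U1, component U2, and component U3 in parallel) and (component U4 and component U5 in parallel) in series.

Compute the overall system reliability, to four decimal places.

0.9860

R(U1) = exp(−0.000131 × 720) = 0.909992
R(U2) = exp(−0.000241 × 720) = 0.840700
R(U3) = exp(−0.0000963 × 720) = 0.933013
R(U4) = exp(−0.000227 × 720) = 0.849217
R(U5) = exp(−0.000126 × 720) = 0.913273
Parallel (U1, U2, and U3): 1 − (1 − 0.909992)(1 − 0.840700)(1 − 0.933013) = 0.999040
Parallel (U4 and U5): 1 − (1 − 0.849217)(1 − 0.913273) = 0.986923
Series ([0.999040] and [0.986923]): 0.999040 × 0.986923 = 0.9860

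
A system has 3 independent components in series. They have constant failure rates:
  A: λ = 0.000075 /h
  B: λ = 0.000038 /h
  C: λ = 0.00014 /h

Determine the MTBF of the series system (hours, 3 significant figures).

Series of exponential components: λ_sys = Σ λ_i
λ_sys = 0.000075 + 0.000038 + 0.00014 = 2.5300e-04 /h
MTBF = 1 / λ_sys = 3950 h

3950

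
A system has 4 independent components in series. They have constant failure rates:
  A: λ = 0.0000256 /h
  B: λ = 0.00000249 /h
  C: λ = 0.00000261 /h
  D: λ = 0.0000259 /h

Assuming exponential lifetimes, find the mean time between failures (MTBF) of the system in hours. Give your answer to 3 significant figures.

17700

Series of exponential components: λ_sys = Σ λ_i
λ_sys = 0.0000256 + 0.00000249 + 0.00000261 + 0.0000259 = 5.6600e-05 /h
MTBF = 1 / λ_sys = 17700 h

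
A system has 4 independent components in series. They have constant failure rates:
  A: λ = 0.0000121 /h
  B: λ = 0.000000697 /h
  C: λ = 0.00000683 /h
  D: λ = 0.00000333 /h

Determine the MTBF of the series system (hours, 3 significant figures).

43600

Series of exponential components: λ_sys = Σ λ_i
λ_sys = 0.0000121 + 0.000000697 + 0.00000683 + 0.00000333 = 2.2957e-05 /h
MTBF = 1 / λ_sys = 43600 h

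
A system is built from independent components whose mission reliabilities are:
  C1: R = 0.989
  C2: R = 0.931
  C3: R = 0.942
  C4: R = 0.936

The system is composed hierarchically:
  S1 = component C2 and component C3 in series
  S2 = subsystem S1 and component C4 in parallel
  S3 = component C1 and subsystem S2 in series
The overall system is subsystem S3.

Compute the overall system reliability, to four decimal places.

Series (C2 and C3): 0.931000 × 0.942000 = 0.877002
Parallel ([0.877002] and C4): 1 − (1 − 0.877002)(1 − 0.936000) = 0.992128
Series (C1 and [0.992128]): 0.989000 × 0.992128 = 0.9812

0.9812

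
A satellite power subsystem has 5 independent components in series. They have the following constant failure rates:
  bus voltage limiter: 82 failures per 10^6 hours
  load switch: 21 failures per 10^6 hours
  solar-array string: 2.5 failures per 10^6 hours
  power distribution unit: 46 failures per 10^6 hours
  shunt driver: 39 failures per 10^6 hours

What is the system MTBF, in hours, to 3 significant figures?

5250

Series of exponential components: λ_sys = Σ λ_i
λ_sys = 0.000082 + 0.000021 + 0.0000025 + 0.000046 + 0.000039 = 1.9050e-04 /h
MTBF = 1 / λ_sys = 5250 h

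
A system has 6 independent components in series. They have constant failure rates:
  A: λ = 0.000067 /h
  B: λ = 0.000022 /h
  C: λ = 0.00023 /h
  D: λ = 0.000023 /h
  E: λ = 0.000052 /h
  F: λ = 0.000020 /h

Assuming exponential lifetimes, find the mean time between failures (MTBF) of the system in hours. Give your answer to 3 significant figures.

Series of exponential components: λ_sys = Σ λ_i
λ_sys = 0.000067 + 0.000022 + 0.00023 + 0.000023 + 0.000052 + 0.000020 = 4.1400e-04 /h
MTBF = 1 / λ_sys = 2420 h

2420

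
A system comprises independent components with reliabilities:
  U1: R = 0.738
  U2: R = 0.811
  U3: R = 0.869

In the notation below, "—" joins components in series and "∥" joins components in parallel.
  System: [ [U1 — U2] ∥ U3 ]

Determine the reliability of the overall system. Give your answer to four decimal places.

0.9474

Series (U1 and U2): 0.738000 × 0.811000 = 0.598518
Parallel ([0.598518] and U3): 1 − (1 − 0.598518)(1 − 0.869000) = 0.9474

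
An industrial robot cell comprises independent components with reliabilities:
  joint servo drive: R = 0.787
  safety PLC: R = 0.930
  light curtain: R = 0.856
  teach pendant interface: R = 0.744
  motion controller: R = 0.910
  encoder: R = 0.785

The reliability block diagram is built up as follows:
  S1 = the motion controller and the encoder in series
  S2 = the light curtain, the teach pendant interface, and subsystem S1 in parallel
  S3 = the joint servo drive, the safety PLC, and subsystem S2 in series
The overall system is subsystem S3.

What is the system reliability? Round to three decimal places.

Series (motion controller and encoder): 0.91000 × 0.78500 = 0.71435
Parallel (light curtain, teach pendant interface, and [0.71435]): 1 − (1 − 0.85600)(1 − 0.74400)(1 − 0.71435) = 0.98947
Series (joint servo drive, safety PLC, and [0.98947]): 0.78700 × 0.93000 × 0.98947 = 0.724

0.724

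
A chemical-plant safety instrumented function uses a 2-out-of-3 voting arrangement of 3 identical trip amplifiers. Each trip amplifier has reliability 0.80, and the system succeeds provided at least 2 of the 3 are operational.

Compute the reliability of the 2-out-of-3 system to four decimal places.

R = Σ_{i=2}^{3} C(3,i) p^i (1−p)^{3−i} with p = 0.80
C(3,2)·0.80^2·0.20^1 = 0.384000
C(3,3)·0.80^3·0.20^0 = 0.512000
Sum = 0.8960

0.8960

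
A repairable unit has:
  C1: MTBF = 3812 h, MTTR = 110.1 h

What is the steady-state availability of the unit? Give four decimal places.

0.9719

A(C1) = MTBF/(MTBF+MTTR) = 3812/(3812+110.1) = 0.9719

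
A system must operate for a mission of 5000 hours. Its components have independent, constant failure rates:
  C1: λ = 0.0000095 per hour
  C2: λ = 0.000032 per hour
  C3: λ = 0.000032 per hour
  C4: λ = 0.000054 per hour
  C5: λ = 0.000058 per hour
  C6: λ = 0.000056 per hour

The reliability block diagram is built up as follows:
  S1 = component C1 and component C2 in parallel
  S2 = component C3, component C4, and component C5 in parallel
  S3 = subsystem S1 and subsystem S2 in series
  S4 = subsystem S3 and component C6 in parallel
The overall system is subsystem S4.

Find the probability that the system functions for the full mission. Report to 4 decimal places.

R(C1) = exp(−0.0000095 × 5000) = 0.953610
R(C2) = exp(−0.000032 × 5000) = 0.852144
R(C3) = exp(−0.000032 × 5000) = 0.852144
R(C4) = exp(−0.000054 × 5000) = 0.763379
R(C5) = exp(−0.000058 × 5000) = 0.748264
R(C6) = exp(−0.000056 × 5000) = 0.755784
Parallel (C1 and C2): 1 − (1 − 0.953610)(1 − 0.852144) = 0.993141
Parallel (C3, C4, and C5): 1 − (1 − 0.852144)(1 − 0.763379)(1 − 0.748264) = 0.991193
Series ([0.993141] and [0.991193]): 0.993141 × 0.991193 = 0.984394
Parallel ([0.984394] and C6): 1 − (1 − 0.984394)(1 − 0.755784) = 0.9962

0.9962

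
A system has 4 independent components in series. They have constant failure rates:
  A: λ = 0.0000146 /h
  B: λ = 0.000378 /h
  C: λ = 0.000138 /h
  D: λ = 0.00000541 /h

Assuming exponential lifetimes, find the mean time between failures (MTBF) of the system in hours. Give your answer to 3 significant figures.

1870

Series of exponential components: λ_sys = Σ λ_i
λ_sys = 0.0000146 + 0.000378 + 0.000138 + 0.00000541 = 5.3601e-04 /h
MTBF = 1 / λ_sys = 1870 h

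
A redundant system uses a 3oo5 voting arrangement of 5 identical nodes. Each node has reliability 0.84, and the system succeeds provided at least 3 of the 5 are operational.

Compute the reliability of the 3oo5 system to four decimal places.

0.9682

R = Σ_{i=3}^{5} C(5,i) p^i (1−p)^{5−i} with p = 0.84
C(5,3)·0.84^3·0.16^2 = 0.151732
C(5,4)·0.84^4·0.16^1 = 0.398297
C(5,5)·0.84^5·0.16^0 = 0.418212
Sum = 0.9682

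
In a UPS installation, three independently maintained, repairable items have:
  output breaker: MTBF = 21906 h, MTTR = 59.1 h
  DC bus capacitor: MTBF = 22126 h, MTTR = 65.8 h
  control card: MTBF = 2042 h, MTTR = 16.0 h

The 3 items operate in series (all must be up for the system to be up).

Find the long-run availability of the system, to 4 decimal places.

A(output breaker) = MTBF/(MTBF+MTTR) = 21906/(21906+59.1) = 0.997309
A(DC bus capacitor) = MTBF/(MTBF+MTTR) = 22126/(22126+65.8) = 0.997035
A(control card) = MTBF/(MTBF+MTTR) = 2042/(2042+16.0) = 0.992225
Series availability: 0.997309 × 0.997035 × 0.992225 = 0.9866

0.9866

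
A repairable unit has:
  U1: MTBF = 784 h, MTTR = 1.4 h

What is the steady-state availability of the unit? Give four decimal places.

0.9982

A(U1) = MTBF/(MTBF+MTTR) = 784/(784+1.4) = 0.9982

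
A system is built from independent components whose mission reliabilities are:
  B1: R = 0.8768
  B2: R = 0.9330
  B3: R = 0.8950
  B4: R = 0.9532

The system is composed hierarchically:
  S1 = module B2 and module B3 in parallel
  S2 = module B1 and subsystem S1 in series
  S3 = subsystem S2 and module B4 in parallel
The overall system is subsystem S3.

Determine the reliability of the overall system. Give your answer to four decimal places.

Parallel (B2 and B3): 1 − (1 − 0.933000)(1 − 0.895000) = 0.992965
Series (B1 and [0.992965]): 0.876800 × 0.992965 = 0.870632
Parallel ([0.870632] and B4): 1 − (1 − 0.870632)(1 − 0.953200) = 0.9939

0.9939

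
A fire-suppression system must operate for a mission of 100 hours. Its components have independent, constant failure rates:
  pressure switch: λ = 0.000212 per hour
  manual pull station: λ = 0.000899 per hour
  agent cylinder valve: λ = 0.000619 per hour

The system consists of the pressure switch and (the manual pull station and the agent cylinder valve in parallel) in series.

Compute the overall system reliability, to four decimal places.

0.9740

R(pressure switch) = exp(−0.000212 × 100) = 0.979023
R(manual pull station) = exp(−0.000899 × 100) = 0.914023
R(agent cylinder valve) = exp(−0.000619 × 100) = 0.939977
Parallel (manual pull station and agent cylinder valve): 1 − (1 − 0.914023)(1 − 0.939977) = 0.994839
Series (pressure switch and [0.994839]): 0.979023 × 0.994839 = 0.9740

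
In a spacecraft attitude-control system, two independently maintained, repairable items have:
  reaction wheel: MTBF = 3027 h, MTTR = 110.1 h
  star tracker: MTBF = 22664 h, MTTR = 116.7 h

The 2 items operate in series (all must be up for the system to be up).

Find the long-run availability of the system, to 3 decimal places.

A(reaction wheel) = MTBF/(MTBF+MTTR) = 3027/(3027+110.1) = 0.964904
A(star tracker) = MTBF/(MTBF+MTTR) = 22664/(22664+116.7) = 0.994877
Series availability: 0.964904 × 0.994877 = 0.960

0.960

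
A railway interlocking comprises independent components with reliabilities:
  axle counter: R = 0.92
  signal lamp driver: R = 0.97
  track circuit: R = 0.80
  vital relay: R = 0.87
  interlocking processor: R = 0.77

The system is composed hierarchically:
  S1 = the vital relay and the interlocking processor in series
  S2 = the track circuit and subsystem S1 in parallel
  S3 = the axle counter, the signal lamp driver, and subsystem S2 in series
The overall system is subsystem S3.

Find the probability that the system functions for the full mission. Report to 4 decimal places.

Series (vital relay and interlocking processor): 0.870000 × 0.770000 = 0.669900
Parallel (track circuit and [0.669900]): 1 − (1 − 0.800000)(1 − 0.669900) = 0.933980
Series (axle counter, signal lamp driver, and [0.933980]): 0.920000 × 0.970000 × 0.933980 = 0.8335

0.8335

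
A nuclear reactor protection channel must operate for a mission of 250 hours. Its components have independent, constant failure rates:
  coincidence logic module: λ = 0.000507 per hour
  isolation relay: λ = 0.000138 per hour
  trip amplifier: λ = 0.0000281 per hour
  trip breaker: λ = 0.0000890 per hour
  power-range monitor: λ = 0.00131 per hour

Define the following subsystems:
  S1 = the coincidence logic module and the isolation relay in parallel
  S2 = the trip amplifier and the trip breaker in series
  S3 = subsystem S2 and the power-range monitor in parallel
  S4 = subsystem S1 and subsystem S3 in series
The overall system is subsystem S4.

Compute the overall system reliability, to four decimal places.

R(coincidence logic module) = exp(−0.000507 × 250) = 0.880954
R(isolation relay) = exp(−0.000138 × 250) = 0.966088
R(trip amplifier) = exp(−0.0000281 × 250) = 0.993000
R(trip breaker) = exp(−0.0000890 × 250) = 0.977996
R(power-range monitor) = exp(−0.00131 × 250) = 0.720723
Parallel (coincidence logic module and isolation relay): 1 − (1 − 0.880954)(1 − 0.966088) = 0.995963
Series (trip amplifier and trip breaker): 0.993000 × 0.977996 = 0.971150
Parallel ([0.971150] and power-range monitor): 1 − (1 − 0.971150)(1 − 0.720723) = 0.991943
Series ([0.995963] and [0.991943]): 0.995963 × 0.991943 = 0.9879

0.9879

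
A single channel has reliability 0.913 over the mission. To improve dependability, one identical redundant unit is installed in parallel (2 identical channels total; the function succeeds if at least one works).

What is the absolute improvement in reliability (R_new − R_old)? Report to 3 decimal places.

0.079

R_before = 0.913
R_after = 1 − (1 − 0.913)^2 = 0.992
ΔR = 0.992 − 0.913 = 0.079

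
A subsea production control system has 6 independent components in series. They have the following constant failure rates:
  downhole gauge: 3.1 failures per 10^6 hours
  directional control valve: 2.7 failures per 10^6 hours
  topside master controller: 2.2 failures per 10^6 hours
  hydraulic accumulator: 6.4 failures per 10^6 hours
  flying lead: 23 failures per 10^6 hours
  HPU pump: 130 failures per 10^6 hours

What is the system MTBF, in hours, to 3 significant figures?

5970

Series of exponential components: λ_sys = Σ λ_i
λ_sys = 0.0000031 + 0.0000027 + 0.0000022 + 0.0000064 + 0.000023 + 0.00013 = 1.6740e-04 /h
MTBF = 1 / λ_sys = 5970 h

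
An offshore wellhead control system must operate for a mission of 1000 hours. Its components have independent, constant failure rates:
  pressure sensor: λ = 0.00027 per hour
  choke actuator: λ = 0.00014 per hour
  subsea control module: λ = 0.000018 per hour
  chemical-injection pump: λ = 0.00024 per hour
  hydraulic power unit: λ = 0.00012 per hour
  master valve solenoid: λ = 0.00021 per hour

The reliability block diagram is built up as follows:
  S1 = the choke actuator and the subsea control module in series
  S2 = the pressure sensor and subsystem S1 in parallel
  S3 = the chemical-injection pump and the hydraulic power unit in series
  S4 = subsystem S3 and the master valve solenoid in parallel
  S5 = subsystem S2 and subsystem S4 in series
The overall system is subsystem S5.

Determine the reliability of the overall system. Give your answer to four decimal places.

0.9101

R(pressure sensor) = exp(−0.00027 × 1000) = 0.763379
R(choke actuator) = exp(−0.00014 × 1000) = 0.869358
R(subsea control module) = exp(−0.000018 × 1000) = 0.982161
R(chemical-injection pump) = exp(−0.00024 × 1000) = 0.786628
R(hydraulic power unit) = exp(−0.00012 × 1000) = 0.886920
R(master valve solenoid) = exp(−0.00021 × 1000) = 0.810584
Series (choke actuator and subsea control module): 0.869358 × 0.982161 = 0.853850
Parallel (pressure sensor and [0.853850]): 1 − (1 − 0.763379)(1 − 0.853850) = 0.965418
Series (chemical-injection pump and hydraulic power unit): 0.786628 × 0.886920 = 0.697676
Parallel ([0.697676] and master valve solenoid): 1 − (1 − 0.697676)(1 − 0.810584) = 0.942735
Series ([0.965418] and [0.942735]): 0.965418 × 0.942735 = 0.9101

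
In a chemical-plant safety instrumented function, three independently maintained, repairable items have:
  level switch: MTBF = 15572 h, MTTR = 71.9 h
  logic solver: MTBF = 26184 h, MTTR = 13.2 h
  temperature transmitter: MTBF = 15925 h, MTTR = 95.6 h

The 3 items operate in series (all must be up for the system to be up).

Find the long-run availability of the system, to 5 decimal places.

0.98897

A(level switch) = MTBF/(MTBF+MTTR) = 15572/(15572+71.9) = 0.995404
A(logic solver) = MTBF/(MTBF+MTTR) = 26184/(26184+13.2) = 0.999496
A(temperature transmitter) = MTBF/(MTBF+MTTR) = 15925/(15925+95.6) = 0.994033
Series availability: 0.995404 × 0.999496 × 0.994033 = 0.98897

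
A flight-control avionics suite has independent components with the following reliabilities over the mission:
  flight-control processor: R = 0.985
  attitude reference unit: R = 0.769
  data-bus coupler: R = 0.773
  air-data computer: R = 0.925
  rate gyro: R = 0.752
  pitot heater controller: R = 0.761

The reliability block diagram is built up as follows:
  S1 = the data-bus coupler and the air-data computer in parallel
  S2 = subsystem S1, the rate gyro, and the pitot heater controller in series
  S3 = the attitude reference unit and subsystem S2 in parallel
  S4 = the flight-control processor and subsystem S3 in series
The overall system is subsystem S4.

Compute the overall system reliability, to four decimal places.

Parallel (data-bus coupler and air-data computer): 1 − (1 − 0.773000)(1 − 0.925000) = 0.982975
Series ([0.982975], rate gyro, and pitot heater controller): 0.982975 × 0.752000 × 0.761000 = 0.562529
Parallel (attitude reference unit and [0.562529]): 1 − (1 − 0.769000)(1 − 0.562529) = 0.898944
Series (flight-control processor and [0.898944]): 0.985000 × 0.898944 = 0.8855

0.8855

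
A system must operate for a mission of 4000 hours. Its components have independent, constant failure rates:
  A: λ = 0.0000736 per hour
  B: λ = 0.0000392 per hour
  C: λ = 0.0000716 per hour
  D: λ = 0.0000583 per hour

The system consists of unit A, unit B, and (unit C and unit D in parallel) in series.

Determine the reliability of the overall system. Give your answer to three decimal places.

R(A) = exp(−0.0000736 × 4000) = 0.74498
R(B) = exp(−0.0000392 × 4000) = 0.85488
R(C) = exp(−0.0000716 × 4000) = 0.75096
R(D) = exp(−0.0000583 × 4000) = 0.79200
Parallel (C and D): 1 − (1 − 0.75096)(1 − 0.79200) = 0.94820
Series (A, B, and [0.94820]): 0.74498 × 0.85488 × 0.94820 = 0.604

0.604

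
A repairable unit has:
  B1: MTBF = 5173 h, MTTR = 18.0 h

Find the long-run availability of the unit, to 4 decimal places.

A(B1) = MTBF/(MTBF+MTTR) = 5173/(5173+18.0) = 0.9965

0.9965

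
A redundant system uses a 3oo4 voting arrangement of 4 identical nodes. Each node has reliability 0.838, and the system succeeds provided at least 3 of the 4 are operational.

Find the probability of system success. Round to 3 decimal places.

0.874

R = Σ_{i=3}^{4} C(4,i) p^i (1−p)^{4−i} with p = 0.838
C(4,3)·0.838^3·0.162^1 = 0.38134
C(4,4)·0.838^4·0.162^0 = 0.49315
Sum = 0.874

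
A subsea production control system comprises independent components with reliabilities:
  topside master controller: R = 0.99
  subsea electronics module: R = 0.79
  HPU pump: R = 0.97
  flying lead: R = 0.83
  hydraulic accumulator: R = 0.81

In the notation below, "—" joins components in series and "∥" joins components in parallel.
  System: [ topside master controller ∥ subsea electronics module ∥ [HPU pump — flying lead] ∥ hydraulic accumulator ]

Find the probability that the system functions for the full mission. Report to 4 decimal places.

Series (HPU pump and flying lead): 0.970000 × 0.830000 = 0.805100
Parallel (topside master controller, subsea electronics module, [0.805100], and hydraulic accumulator): 1 − (1 − 0.990000)(1 − 0.790000)(1 − 0.805100)(1 − 0.810000) = 0.9999

0.9999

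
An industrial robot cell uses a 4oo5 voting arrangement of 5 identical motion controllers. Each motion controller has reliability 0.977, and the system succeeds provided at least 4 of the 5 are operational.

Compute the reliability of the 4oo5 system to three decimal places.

R = Σ_{i=4}^{5} C(5,i) p^i (1−p)^{5−i} with p = 0.977
C(5,4)·0.977^4·0.023^1 = 0.10478
C(5,5)·0.977^5·0.023^0 = 0.89017
Sum = 0.995

0.995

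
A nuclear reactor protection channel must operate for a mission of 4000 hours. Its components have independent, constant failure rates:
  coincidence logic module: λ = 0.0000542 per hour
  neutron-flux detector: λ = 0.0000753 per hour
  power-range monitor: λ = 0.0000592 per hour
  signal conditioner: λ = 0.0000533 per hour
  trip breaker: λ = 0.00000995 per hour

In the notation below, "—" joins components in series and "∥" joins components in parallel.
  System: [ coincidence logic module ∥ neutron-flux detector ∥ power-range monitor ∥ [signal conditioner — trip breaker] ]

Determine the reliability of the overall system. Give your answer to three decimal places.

0.998

R(coincidence logic module) = exp(−0.0000542 × 4000) = 0.80509
R(neutron-flux detector) = exp(−0.0000753 × 4000) = 0.73993
R(power-range monitor) = exp(−0.0000592 × 4000) = 0.78915
R(signal conditioner) = exp(−0.0000533 × 4000) = 0.80799
R(trip breaker) = exp(−0.00000995 × 4000) = 0.96098
Series (signal conditioner and trip breaker): 0.80799 × 0.96098 = 0.77646
Parallel (coincidence logic module, neutron-flux detector, power-range monitor, and [0.77646]): 1 − (1 − 0.80509)(1 − 0.73993)(1 − 0.78915)(1 − 0.77646) = 0.998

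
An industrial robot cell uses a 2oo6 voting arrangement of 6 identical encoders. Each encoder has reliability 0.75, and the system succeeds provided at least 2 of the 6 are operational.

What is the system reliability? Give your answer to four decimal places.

R = Σ_{i=2}^{6} C(6,i) p^i (1−p)^{6−i} with p = 0.75
C(6,2)·0.75^2·0.25^4 = 0.032959
C(6,3)·0.75^3·0.25^3 = 0.131836
C(6,4)·0.75^4·0.25^2 = 0.296631
C(6,5)·0.75^5·0.25^1 = 0.355957
C(6,6)·0.75^6·0.25^0 = 0.177979
Sum = 0.9954

0.9954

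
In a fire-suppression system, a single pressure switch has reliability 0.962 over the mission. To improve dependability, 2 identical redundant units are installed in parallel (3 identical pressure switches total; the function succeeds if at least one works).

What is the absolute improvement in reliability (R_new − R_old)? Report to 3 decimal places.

0.038

R_before = 0.962
R_after = 1 − (1 − 0.962)^3 = 1.000
ΔR = 1.000 − 0.962 = 0.038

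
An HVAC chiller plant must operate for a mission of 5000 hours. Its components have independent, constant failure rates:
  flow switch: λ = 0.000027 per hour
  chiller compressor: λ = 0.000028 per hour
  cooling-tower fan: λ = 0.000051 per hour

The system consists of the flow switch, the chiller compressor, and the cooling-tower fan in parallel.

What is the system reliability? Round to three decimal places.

0.996

R(flow switch) = exp(−0.000027 × 5000) = 0.87372
R(chiller compressor) = exp(−0.000028 × 5000) = 0.86936
R(cooling-tower fan) = exp(−0.000051 × 5000) = 0.77492
Parallel (flow switch, chiller compressor, and cooling-tower fan): 1 − (1 − 0.87372)(1 − 0.86936)(1 − 0.77492) = 0.996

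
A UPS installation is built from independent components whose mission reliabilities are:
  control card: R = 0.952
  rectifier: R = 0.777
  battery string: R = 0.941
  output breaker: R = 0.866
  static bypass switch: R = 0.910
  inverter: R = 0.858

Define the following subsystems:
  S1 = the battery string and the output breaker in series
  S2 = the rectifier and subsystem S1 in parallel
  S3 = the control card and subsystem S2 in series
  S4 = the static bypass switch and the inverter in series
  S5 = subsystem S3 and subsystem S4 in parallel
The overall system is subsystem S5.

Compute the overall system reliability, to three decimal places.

0.981

Series (battery string and output breaker): 0.94100 × 0.86600 = 0.81491
Parallel (rectifier and [0.81491]): 1 − (1 − 0.77700)(1 − 0.81491) = 0.95872
Series (control card and [0.95872]): 0.95200 × 0.95872 = 0.91270
Series (static bypass switch and inverter): 0.91000 × 0.85800 = 0.78078
Parallel ([0.91270] and [0.78078]): 1 − (1 − 0.91270)(1 − 0.78078) = 0.981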